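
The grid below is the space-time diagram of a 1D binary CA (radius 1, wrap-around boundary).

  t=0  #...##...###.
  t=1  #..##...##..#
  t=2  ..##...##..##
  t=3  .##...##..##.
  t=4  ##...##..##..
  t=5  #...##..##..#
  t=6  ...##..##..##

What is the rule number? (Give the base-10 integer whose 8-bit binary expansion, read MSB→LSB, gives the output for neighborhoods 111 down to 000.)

46

  ###|.  b7=0 t=0,i=10
  ##.|.  b6=0 t=0,i=5
  #.#|#  b5=1 t=0,i=12
  #..|.  b4=0 t=0,i=1
  .##|#  b3=1 t=0,i=4
  .#.|#  b2=1 t=0,i=0
  ..#|#  b1=1 t=0,i=3
  ...|.  b0=0 t=0,i=2
  bits 00101110 = 46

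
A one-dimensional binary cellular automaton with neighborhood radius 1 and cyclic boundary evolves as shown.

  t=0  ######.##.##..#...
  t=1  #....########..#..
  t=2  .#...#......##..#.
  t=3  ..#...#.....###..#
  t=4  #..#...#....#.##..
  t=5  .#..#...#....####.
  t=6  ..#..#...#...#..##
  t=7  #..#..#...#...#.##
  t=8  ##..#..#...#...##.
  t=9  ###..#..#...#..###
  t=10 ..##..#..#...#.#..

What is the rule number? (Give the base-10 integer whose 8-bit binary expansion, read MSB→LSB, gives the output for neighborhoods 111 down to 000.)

  [7] ### => .  t=0,i=1
  [6] ##. => #  t=0,i=5
  [5] #.# => #  t=0,i=6
  [4] #.. => #  t=0,i=12
  [3] .## => #  t=0,i=0
  [2] .#. => .  t=0,i=14
  [1] ..# => .  t=0,i=13
  [0] ... => .  t=0,i=16
  bits 01111000 = 120

120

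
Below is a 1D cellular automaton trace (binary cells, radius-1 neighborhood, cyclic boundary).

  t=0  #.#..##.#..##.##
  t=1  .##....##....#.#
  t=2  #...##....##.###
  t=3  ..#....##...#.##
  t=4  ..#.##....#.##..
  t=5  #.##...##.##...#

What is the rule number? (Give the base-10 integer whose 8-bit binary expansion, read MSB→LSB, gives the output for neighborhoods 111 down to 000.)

165

  [7] ### => #  t=0,i=15
  [6] ##. => .  t=0,i=0
  [5] #.# => #  t=0,i=1
  [4] #.. => .  t=0,i=3
  [3] .## => .  t=0,i=5
  [2] .#. => #  t=0,i=2
  [1] ..# => .  t=0,i=4
  [0] ... => #  t=1,i=4
  bits 10100101 = 165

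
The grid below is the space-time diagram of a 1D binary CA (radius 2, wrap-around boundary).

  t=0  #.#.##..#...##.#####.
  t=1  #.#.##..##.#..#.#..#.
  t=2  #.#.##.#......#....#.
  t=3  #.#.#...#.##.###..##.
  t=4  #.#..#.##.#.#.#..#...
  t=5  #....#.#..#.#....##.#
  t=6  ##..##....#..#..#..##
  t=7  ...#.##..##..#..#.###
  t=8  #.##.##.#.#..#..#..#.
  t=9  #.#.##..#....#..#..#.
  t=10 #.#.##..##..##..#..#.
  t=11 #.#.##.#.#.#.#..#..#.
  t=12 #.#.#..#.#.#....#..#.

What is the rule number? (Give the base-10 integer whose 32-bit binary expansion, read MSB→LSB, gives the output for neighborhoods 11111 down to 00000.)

694735293

  nb #####: next=.  (t=0,i=17, bit31=0)
  nb ####.: next=.  (t=0,i=18, bit30=0)
  nb ###.#: next=#  (t=0,i=19, bit29=1)
  nb ###..: next=.  (t=3,i=15, bit28=0)
  nb ##.##: next=#  (t=0,i=14, bit27=1)
  nb ##.#.: next=.  (t=0,i=20, bit26=0)
  nb ##..#: next=.  (t=0,i=6, bit25=0)
  nb ##...: next=#  (t=5,i=1, bit24=1)
  nb #.###: next=.  (t=0,i=15, bit23=0)
  nb #.##.: next=#  (t=0,i=4, bit22=1)
  nb #.#.#: next=#  (t=0,i=0, bit21=1)
  nb #.#..: next=.  (t=1,i=11, bit20=0)
  nb #..##: next=#  (t=1,i=7, bit19=1)
  nb #..#.: next=.  (t=0,i=7, bit18=0)
  nb #...#: next=.  (t=0,i=10, bit17=0)
  nb #....: next=.  (t=2,i=9, bit16=0)
  nb .####: next=#  (t=0,i=16, bit15=1)
  nb .###.: next=#  (t=3,i=14, bit14=1)
  nb .##.#: next=.  (t=0,i=13, bit13=0)
  nb .##..: next=#  (t=0,i=5, bit12=1)
  nb .#.##: next=.  (t=0,i=3, bit11=0)
  nb .#.#.: next=.  (t=0,i=1, bit10=0)
  nb .#..#: next=.  (t=1,i=12, bit9=0)
  nb .#...: next=#  (t=0,i=9, bit8=1)
  nb ..###: next=#  (t=6,i=19, bit7=1)
  nb ..##.: next=.  (t=0,i=12, bit6=0)
  nb ..#.#: next=#  (t=1,i=14, bit5=1)
  nb ..#..: next=#  (t=0,i=8, bit4=1)
  nb ...##: next=#  (t=0,i=11, bit3=1)
  nb ...#.: next=#  (t=2,i=13, bit2=1)
  nb ....#: next=.  (t=2,i=12, bit1=0)
  nb .....: next=#  (t=2,i=10, bit0=1)
  bits 00101001011010001101000110111101 = 694735293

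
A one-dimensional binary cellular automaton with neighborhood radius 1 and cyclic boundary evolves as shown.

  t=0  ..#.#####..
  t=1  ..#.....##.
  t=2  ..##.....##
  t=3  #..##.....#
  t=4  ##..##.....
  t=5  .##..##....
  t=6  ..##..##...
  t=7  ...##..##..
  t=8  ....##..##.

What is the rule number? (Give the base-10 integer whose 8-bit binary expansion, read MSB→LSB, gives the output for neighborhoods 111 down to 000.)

84

  ### -> .   bit 7 = 0  t=0,i=5
  ##. -> #   bit 6 = 1  t=0,i=8
  #.# -> .   bit 5 = 0  t=0,i=3
  #.. -> #   bit 4 = 1  t=0,i=9
  .## -> .   bit 3 = 0  t=0,i=4
  .#. -> #   bit 2 = 1  t=0,i=2
  ..# -> .   bit 1 = 0  t=0,i=1
  ... -> .   bit 0 = 0  t=0,i=0
  bits 01010100 = 84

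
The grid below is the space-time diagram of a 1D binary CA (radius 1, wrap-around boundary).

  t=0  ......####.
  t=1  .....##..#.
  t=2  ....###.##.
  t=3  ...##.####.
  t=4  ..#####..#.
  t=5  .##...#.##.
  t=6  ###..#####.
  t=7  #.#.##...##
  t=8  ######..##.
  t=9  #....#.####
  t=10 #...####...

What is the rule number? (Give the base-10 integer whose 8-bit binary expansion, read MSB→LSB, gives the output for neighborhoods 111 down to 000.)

  [7] ### => .  t=0,i=7
  [6] ##. => #  t=0,i=9
  [5] #.# => #  t=2,i=7
  [4] #.. => .  t=0,i=10
  [3] .## => #  t=0,i=6
  [2] .#. => #  t=1,i=9
  [1] ..# => #  t=0,i=5
  [0] ... => .  t=0,i=0
  bits 01101110 = 110

110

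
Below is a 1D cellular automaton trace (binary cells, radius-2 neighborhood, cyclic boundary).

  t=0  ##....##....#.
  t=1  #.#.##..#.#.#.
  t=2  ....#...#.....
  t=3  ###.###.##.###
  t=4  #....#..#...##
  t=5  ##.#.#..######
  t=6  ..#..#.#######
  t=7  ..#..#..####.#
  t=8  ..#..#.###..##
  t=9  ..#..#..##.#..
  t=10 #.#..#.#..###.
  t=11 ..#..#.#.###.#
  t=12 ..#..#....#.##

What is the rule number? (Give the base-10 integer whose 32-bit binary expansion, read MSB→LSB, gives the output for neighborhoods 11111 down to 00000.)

2505753019

  ##### -> #   bit 31 = 1  t=3,i=0
  ####. -> .   bit 30 = 0  t=3,i=1
  ###.# -> .   bit 29 = 0  t=3,i=2
  ###.. -> #   bit 28 = 1  t=4,i=0
  ##.## -> .   bit 27 = 0  t=3,i=3
  ##.#. -> #   bit 26 = 1  t=5,i=2
  ##..# -> .   bit 25 = 0  t=1,i=6
  ##... -> #   bit 24 = 1  t=0,i=2
  #.### -> .   bit 23 = 0  t=3,i=4
  #.##. -> #   bit 22 = 1  t=0,i=0
  #.#.# -> .   bit 21 = 0  t=1,i=0
  #.#.. -> #   bit 20 = 1  t=5,i=5
  #..## -> #   bit 19 = 1  t=5,i=7
  #..#. -> .   bit 18 = 0  t=1,i=7
  #...# -> #   bit 17 = 1  t=2,i=6
  #.... -> .   bit 16 = 0  t=0,i=3
  .#### -> #   bit 15 = 1  t=3,i=12
  .###. -> #   bit 14 = 1  t=3,i=5
  .##.# -> .   bit 13 = 0  t=3,i=9
  .##.. -> .   bit 12 = 0  t=0,i=1
  .#.## -> .   bit 11 = 0  t=0,i=13
  .#.#. -> .   bit 10 = 0  t=1,i=1
  .#..# -> .   bit 9 = 0  t=4,i=6
  .#... -> #   bit 8 = 1  t=2,i=5
  ..### -> #   bit 7 = 1  t=4,i=12
  ..##. -> .   bit 6 = 0  t=0,i=6
  ..#.# -> #   bit 5 = 1  t=0,i=12
  ..#.. -> #   bit 4 = 1  t=2,i=4
  ...## -> #   bit 3 = 1  t=0,i=5
  ...#. -> .   bit 2 = 0  t=0,i=11
  ....# -> #   bit 1 = 1  t=0,i=4
  ..... -> #   bit 0 = 1  t=2,i=0
  bits 10010101010110101100000110111011 = 2505753019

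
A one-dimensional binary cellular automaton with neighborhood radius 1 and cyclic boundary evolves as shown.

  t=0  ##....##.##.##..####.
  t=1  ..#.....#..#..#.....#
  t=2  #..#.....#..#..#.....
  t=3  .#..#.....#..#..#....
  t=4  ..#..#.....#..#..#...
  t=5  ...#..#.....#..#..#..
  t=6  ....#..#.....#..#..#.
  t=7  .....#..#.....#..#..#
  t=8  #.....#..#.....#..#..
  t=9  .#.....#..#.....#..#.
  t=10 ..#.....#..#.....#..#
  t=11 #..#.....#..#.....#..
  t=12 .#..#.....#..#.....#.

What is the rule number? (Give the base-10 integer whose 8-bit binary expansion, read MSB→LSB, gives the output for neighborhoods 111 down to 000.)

48

  nb ###: next=.  (t=0,i=17, bit7=0)
  nb ##.: next=.  (t=0,i=1, bit6=0)
  nb #.#: next=#  (t=0,i=8, bit5=1)
  nb #..: next=#  (t=0,i=2, bit4=1)
  nb .##: next=.  (t=0,i=0, bit3=0)
  nb .#.: next=.  (t=1,i=2, bit2=0)
  nb ..#: next=.  (t=0,i=5, bit1=0)
  nb ...: next=.  (t=0,i=3, bit0=0)
  bits 00110000 = 48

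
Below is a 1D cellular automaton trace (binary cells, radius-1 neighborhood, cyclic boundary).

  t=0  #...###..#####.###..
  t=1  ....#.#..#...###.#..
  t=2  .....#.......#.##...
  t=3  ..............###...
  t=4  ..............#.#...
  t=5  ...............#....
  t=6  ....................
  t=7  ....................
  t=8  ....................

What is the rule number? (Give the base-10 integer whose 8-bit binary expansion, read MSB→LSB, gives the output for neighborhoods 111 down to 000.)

  ### -> .   bit 7 = 0  t=0,i=5
  ##. -> #   bit 6 = 1  t=0,i=6
  #.# -> #   bit 5 = 1  t=0,i=14
  #.. -> .   bit 4 = 0  t=0,i=1
  .## -> #   bit 3 = 1  t=0,i=4
  .#. -> .   bit 2 = 0  t=0,i=0
  ..# -> .   bit 1 = 0  t=0,i=3
  ... -> .   bit 0 = 0  t=0,i=2
  bits 01101000 = 104

104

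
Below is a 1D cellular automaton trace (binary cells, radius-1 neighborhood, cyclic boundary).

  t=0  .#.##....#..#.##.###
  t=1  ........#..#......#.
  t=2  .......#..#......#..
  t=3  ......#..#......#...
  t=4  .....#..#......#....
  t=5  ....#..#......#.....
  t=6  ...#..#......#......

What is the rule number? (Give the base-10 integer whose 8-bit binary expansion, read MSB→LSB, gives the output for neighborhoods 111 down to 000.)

130

  ###|#  b7=1 t=0,i=18
  ##.|.  b6=0 t=0,i=4
  #.#|.  b5=0 t=0,i=0
  #..|.  b4=0 t=0,i=5
  .##|.  b3=0 t=0,i=3
  .#.|.  b2=0 t=0,i=1
  ..#|#  b1=1 t=0,i=8
  ...|.  b0=0 t=0,i=6
  bits 10000010 = 130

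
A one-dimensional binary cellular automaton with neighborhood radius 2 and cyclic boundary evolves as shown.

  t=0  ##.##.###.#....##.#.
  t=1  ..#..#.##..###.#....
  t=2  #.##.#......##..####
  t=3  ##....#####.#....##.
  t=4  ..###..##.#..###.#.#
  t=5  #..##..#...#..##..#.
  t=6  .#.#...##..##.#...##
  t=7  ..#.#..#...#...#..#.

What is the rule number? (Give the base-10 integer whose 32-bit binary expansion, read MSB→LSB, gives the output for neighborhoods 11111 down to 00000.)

3103901555

  #####|#  b31=1 t=2,i=18
  ####.|.  b30=0 t=2,i=19
  ###.#|#  b29=1 t=0,i=8
  ###..|#  b28=1 t=4,i=4
  ##.##|#  b27=1 t=0,i=2
  ##.#.|.  b26=0 t=0,i=9
  ##..#|.  b25=0 t=1,i=9
  ##...|#  b24=1 t=3,i=2
  #.###|.  b23=0 t=0,i=6
  #.##.|.  b22=0 t=0,i=0
  #.#.#|.  b21=0 t=0,i=18
  #.#..|.  b20=0 t=0,i=10
  #..##|.  b19=0 t=1,i=10
  #..#.|.  b18=0 t=1,i=4
  #...#|.  b17=0 t=5,i=9
  #....|#  b16=1 t=0,i=12
  .####|#  b15=1 t=2,i=17
  .###.|#  b14=1 t=0,i=7
  .##.#|.  b13=0 t=0,i=1
  .##..|.  b12=0 t=1,i=8
  .#.##|.  b11=0 t=0,i=19
  .#.#.|#  b10=1 t=4,i=18
  .#..#|#  b9=1 t=1,i=3
  .#...|#  b8=1 t=0,i=11
  ..###|.  b7=0 t=1,i=11
  ..##.|#  b6=1 t=0,i=15
  ..#.#|#  b5=1 t=1,i=5
  ..#..|#  b4=1 t=1,i=2
  ...##|.  b3=0 t=0,i=14
  ...#.|.  b2=0 t=1,i=1
  ....#|#  b1=1 t=0,i=13
  .....|#  b0=1 t=1,i=18
  bits 10111001000000011100011101110011 = 3103901555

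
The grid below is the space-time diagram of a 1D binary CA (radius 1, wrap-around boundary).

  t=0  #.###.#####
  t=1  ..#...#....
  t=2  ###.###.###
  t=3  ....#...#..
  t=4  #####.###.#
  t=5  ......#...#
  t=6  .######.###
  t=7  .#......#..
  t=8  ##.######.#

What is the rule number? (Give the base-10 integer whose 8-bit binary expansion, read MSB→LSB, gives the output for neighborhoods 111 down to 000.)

  ###|.  b7=0 t=0,i=3
  ##.|.  b6=0 t=0,i=0
  #.#|.  b5=0 t=0,i=1
  #..|.  b4=0 t=1,i=3
  .##|#  b3=1 t=0,i=2
  .#.|#  b2=1 t=1,i=2
  ..#|#  b1=1 t=1,i=1
  ...|#  b0=1 t=1,i=0
  bits 00001111 = 15

15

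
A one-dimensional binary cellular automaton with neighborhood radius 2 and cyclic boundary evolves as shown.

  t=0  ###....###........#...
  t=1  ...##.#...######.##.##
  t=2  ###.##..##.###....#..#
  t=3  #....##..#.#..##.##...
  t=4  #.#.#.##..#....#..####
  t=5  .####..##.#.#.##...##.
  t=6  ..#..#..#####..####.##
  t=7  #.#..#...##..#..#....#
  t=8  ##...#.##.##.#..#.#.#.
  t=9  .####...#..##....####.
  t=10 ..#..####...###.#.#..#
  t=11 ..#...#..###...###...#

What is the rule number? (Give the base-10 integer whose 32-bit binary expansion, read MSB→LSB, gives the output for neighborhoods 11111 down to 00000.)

2275652637

  #####|#  b31=1 t=1,i=12
  ####.|.  b30=0 t=1,i=14
  ###.#|.  b29=0 t=1,i=15
  ###..|.  b28=0 t=0,i=2
  ##.##|.  b27=0 t=1,i=16
  ##.#.|#  b26=1 t=1,i=5
  ##..#|#  b25=1 t=2,i=6
  ##...|#  b24=1 t=0,i=3
  #.###|#  b23=1 t=2,i=11
  #.##.|.  b22=0 t=1,i=17
  #.#.#|#  b21=1 t=4,i=2
  #.#..|.  b20=0 t=1,i=6
  #..##|.  b19=0 t=2,i=7
  #..#.|.  b18=0 t=3,i=8
  #...#|#  b17=1 t=0,i=20
  #....|#  b16=1 t=0,i=4
  .####|#  b15=1 t=1,i=11
  .###.|.  b14=0 t=0,i=1
  .##.#|#  b13=1 t=1,i=4
  .##..|#  b12=1 t=1,i=21
  .#.##|.  b11=0 t=4,i=5
  .#.#.|#  b10=1 t=3,i=10
  .#..#|.  b9=0 t=2,i=19
  .#...|.  b8=0 t=0,i=19
  ..###|.  b7=0 t=0,i=0
  ..##.|.  b6=0 t=1,i=3
  ..#.#|.  b5=0 t=3,i=9
  ..#..|#  b4=1 t=0,i=18
  ...##|#  b3=1 t=0,i=6
  ...#.|#  b2=1 t=0,i=17
  ....#|.  b1=0 t=0,i=5
  .....|#  b0=1 t=0,i=12
  bits 10000111101000111011010000011101 = 2275652637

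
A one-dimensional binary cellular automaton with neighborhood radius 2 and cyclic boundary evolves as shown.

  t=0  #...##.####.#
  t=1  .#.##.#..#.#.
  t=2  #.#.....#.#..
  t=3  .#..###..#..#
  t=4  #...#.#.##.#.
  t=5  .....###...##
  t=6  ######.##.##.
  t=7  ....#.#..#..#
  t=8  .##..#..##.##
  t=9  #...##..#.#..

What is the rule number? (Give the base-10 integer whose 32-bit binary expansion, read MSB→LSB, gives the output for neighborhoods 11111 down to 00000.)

  [31] ##### => .  t=6,i=2
  [30] ####. => #  t=0,i=9
  [29] ###.# => .  t=0,i=10
  [28] ###.. => #  t=3,i=6
  [27] ##.## => #  t=0,i=6
  [26] ##.#. => .  t=1,i=5
  [25] ##..# => .  t=3,i=7
  [24] ##... => #  t=0,i=1
  [23] #.### => .  t=0,i=7
  [22] #.##. => .  t=0,i=12
  [21] #.#.# => #  t=4,i=6
  [20] #.#.. => .  t=1,i=6
  [19] #..## => .  t=3,i=3
  [18] #..#. => #  t=1,i=0
  [17] #...# => .  t=0,i=2
  [16] #.... => #  t=2,i=4
  [15] .#### => .  t=0,i=8
  [14] .###. => .  t=3,i=5
  [13] .##.# => .  t=0,i=5
  [12] .##.. => .  t=0,i=0
  [11] .#.## => #  t=1,i=2
  [10] .#.#. => #  t=1,i=10
  [9] .#..# => .  t=1,i=7
  [8] .#... => .  t=2,i=3
  [7] ..### => #  t=3,i=4
  [6] ..##. => #  t=0,i=4
  [5] ..#.# => .  t=1,i=1
  [4] ..#.. => #  t=3,i=9
  [3] ...## => #  t=0,i=3
  [2] ...#. => .  t=2,i=7
  [1] ....# => #  t=2,i=6
  [0] ..... => #  t=2,i=5
  bits 01011001001001010000110011011011 = 1495600347

1495600347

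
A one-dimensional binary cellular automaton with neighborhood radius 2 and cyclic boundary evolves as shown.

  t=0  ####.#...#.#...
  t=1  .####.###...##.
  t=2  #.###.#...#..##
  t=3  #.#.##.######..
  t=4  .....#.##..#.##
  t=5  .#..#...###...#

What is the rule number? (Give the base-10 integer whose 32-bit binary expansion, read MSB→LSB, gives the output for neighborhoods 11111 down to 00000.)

1720693524

  #####|.  b31=0 t=3,i=9
  ####.|#  b30=1 t=0,i=2
  ###.#|#  b29=1 t=0,i=3
  ###..|.  b28=0 t=1,i=8
  ##.##|.  b27=0 t=1,i=5
  ##.#.|#  b26=1 t=0,i=4
  ##..#|#  b25=1 t=1,i=14
  ##...|.  b24=0 t=1,i=9
  #.###|#  b23=1 t=1,i=6
  #.##.|.  b22=0 t=3,i=4
  #.#.#|.  b21=0 t=3,i=2
  #.#..|.  b20=0 t=0,i=5
  #..##|#  b19=1 t=1,i=0
  #..#.|#  b18=1 t=3,i=14
  #...#|#  b17=1 t=0,i=7
  #....|#  b16=1 t=4,i=1
  .####|#  b15=1 t=0,i=1
  .###.|.  b14=0 t=1,i=7
  .##.#|#  b13=1 t=3,i=5
  .##..|#  b12=1 t=1,i=13
  .#.##|.  b11=0 t=3,i=3
  .#.#.|.  b10=0 t=0,i=10
  .#..#|#  b9=1 t=2,i=11
  .#...|#  b8=1 t=0,i=6
  ..###|.  b7=0 t=0,i=0
  ..##.|.  b6=0 t=1,i=12
  ..#.#|.  b5=0 t=0,i=9
  ..#..|#  b4=1 t=2,i=10
  ...##|.  b3=0 t=0,i=14
  ...#.|#  b2=1 t=0,i=8
  ....#|.  b1=0 t=4,i=3
  .....|.  b0=0 t=4,i=2
  bits 01100110100011111011001100010100 = 1720693524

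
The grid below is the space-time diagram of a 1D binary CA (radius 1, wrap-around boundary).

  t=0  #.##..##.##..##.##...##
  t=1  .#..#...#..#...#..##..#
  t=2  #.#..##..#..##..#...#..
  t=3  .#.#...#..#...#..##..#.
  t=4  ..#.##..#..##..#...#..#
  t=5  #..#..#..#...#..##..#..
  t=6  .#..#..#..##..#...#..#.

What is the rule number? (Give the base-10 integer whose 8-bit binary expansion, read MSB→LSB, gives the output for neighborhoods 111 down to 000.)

177

  ###|#  b7=1 t=0,i=22
  ##.|.  b6=0 t=0,i=0
  #.#|#  b5=1 t=0,i=1
  #..|#  b4=1 t=0,i=4
  .##|.  b3=0 t=0,i=2
  .#.|.  b2=0 t=1,i=1
  ..#|.  b1=0 t=0,i=5
  ...|#  b0=1 t=0,i=19
  bits 10110001 = 177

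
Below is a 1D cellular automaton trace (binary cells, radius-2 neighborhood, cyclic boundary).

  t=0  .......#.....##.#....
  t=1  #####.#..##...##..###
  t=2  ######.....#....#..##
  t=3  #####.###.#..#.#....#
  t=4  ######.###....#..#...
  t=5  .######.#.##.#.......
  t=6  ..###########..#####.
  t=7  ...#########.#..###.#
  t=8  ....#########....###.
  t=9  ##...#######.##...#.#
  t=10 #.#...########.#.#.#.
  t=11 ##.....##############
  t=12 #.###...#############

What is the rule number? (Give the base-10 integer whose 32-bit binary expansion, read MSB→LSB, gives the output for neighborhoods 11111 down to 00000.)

4016172037

  [31] ##### => #  t=1,i=0
  [30] ####. => #  t=1,i=3
  [29] ###.# => #  t=1,i=4
  [28] ###.. => .  t=2,i=5
  [27] ##.## => #  t=3,i=5
  [26] ##.#. => #  t=0,i=15
  [25] ##..# => #  t=1,i=16
  [24] ##... => #  t=1,i=11
  [23] #.### => .  t=3,i=6
  [22] #.##. => #  t=5,i=10
  [21] #.#.# => #  t=5,i=8
  [20] #.#.. => .  t=0,i=16
  [19] #..## => .  t=1,i=8
  [18] #..#. => .  t=3,i=12
  [17] #...# => .  t=1,i=12
  [16] #.... => #  t=0,i=9
  [15] .#### => #  t=1,i=19
  [14] .###. => #  t=3,i=7
  [13] .##.# => #  t=0,i=14
  [12] .##.. => .  t=1,i=10
  [11] .#.## => #  t=5,i=9
  [10] .#.#. => #  t=3,i=14
  [9] .#..# => .  t=1,i=7
  [8] .#... => .  t=0,i=8
  [7] ..### => .  t=1,i=18
  [6] ..##. => .  t=0,i=13
  [5] ..#.# => .  t=3,i=13
  [4] ..#.. => .  t=0,i=7
  [3] ...## => .  t=0,i=12
  [2] ...#. => #  t=0,i=6
  [1] ....# => .  t=0,i=5
  [0] ..... => #  t=0,i=0
  bits 11101111011000011110110000000101 = 4016172037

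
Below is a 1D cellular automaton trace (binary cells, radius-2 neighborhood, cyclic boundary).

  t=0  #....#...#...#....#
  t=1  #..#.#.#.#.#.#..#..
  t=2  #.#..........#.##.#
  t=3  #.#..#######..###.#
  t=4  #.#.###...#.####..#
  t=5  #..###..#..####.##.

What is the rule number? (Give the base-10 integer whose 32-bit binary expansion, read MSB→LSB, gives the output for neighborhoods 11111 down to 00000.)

  [31] ##### => .  t=3,i=7
  [30] ####. => #  t=3,i=10
  [29] ###.# => .  t=3,i=16
  [28] ###.. => .  t=3,i=11
  [27] ##.## => .  t=2,i=17
  [26] ##.#. => .  t=2,i=1
  [25] ##..# => #  t=3,i=12
  [24] ##... => .  t=0,i=1
  [23] #.### => #  t=4,i=4
  [22] #.##. => #  t=2,i=15
  [21] #.#.# => .  t=1,i=5
  [20] #.#.. => #  t=1,i=13
  [19] #..## => #  t=3,i=4
  [18] #..#. => #  t=1,i=2
  [17] #...# => #  t=0,i=7
  [16] #.... => .  t=0,i=2
  [15] .#### => #  t=3,i=6
  [14] .###. => #  t=3,i=15
  [13] .##.# => #  t=2,i=0
  [12] .##.. => #  t=0,i=0
  [11] .#.## => #  t=2,i=14
  [10] .#.#. => .  t=1,i=4
  [9] .#..# => .  t=1,i=1
  [8] .#... => .  t=0,i=6
  [7] ..### => #  t=3,i=5
  [6] ..##. => .  t=0,i=18
  [5] ..#.# => .  t=1,i=3
  [4] ..#.. => #  t=0,i=5
  [3] ...## => .  t=0,i=17
  [2] ...#. => .  t=0,i=4
  [1] ....# => #  t=0,i=3
  [0] ..... => #  t=2,i=5
  bits 01000010110111101111100010010011 = 1121908883

1121908883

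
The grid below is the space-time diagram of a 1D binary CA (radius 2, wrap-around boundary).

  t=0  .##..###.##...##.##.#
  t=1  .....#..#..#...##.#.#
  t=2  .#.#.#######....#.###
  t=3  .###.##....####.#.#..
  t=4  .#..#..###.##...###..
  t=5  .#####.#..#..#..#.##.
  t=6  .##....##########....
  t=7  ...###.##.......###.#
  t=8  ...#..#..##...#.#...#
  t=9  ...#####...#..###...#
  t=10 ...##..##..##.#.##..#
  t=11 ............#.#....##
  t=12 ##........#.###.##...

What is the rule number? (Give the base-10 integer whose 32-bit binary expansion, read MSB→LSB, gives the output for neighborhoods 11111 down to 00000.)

  nb #####: next=.  (t=2,i=7, bit31=0)
  nb ####.: next=.  (t=2,i=10, bit30=0)
  nb ###.#: next=.  (t=0,i=7, bit29=0)
  nb ###..: next=#  (t=2,i=11, bit28=1)
  nb ##.##: next=#  (t=0,i=8, bit27=1)
  nb ##.#.: next=.  (t=0,i=19, bit26=0)
  nb ##..#: next=.  (t=0,i=3, bit25=0)
  nb ##...: next=#  (t=0,i=11, bit24=1)
  nb #.###: next=#  (t=2,i=5, bit23=1)
  nb #.##.: next=.  (t=0,i=1, bit22=0)
  nb #.#.#: next=#  (t=0,i=20, bit21=1)
  nb #.#..: next=#  (t=1,i=20, bit20=1)
  nb #..##: next=.  (t=0,i=4, bit19=0)
  nb #..#.: next=#  (t=1,i=7, bit18=1)
  nb #...#: next=.  (t=0,i=12, bit17=0)
  nb #....: next=#  (t=1,i=1, bit16=1)
  nb .####: next=#  (t=2,i=6, bit15=1)
  nb .###.: next=.  (t=0,i=6, bit14=0)
  nb .##.#: next=#  (t=0,i=15, bit13=1)
  nb .##..: next=.  (t=0,i=2, bit12=0)
  nb .#.##: next=.  (t=0,i=0, bit11=0)
  nb .#.#.: next=#  (t=1,i=19, bit10=1)
  nb .#..#: next=#  (t=1,i=6, bit9=1)
  nb .#...: next=.  (t=1,i=0, bit8=0)
  nb ..###: next=#  (t=0,i=5, bit7=1)
  nb ..##.: next=.  (t=0,i=14, bit6=0)
  nb ..#.#: next=#  (t=2,i=16, bit5=1)
  nb ..#..: next=#  (t=1,i=5, bit4=1)
  nb ...##: next=.  (t=0,i=13, bit3=0)
  nb ...#.: next=.  (t=1,i=4, bit2=0)
  nb ....#: next=#  (t=1,i=3, bit1=1)
  nb .....: next=.  (t=1,i=2, bit0=0)
  bits 00011001101101011010011010110010 = 431335090

431335090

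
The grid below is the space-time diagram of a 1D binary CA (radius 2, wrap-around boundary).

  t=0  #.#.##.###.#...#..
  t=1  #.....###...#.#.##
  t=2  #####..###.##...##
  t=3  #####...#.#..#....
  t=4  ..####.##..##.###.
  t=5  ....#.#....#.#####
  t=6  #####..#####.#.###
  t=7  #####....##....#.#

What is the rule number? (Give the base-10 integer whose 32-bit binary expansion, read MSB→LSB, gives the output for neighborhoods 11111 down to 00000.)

  nb #####: next=#  (t=2,i=0, bit31=1)
  nb ####.: next=#  (t=2,i=3, bit30=1)
  nb ###.#: next=.  (t=0,i=9, bit29=0)
  nb ###..: next=#  (t=1,i=0, bit28=1)
  nb ##.##: next=#  (t=0,i=6, bit27=1)
  nb ##.#.: next=.  (t=0,i=10, bit26=0)
  nb ##..#: next=.  (t=2,i=5, bit25=0)
  nb ##...: next=#  (t=1,i=1, bit24=1)
  nb #.###: next=#  (t=0,i=7, bit23=1)
  nb #.##.: next=.  (t=0,i=4, bit22=0)
  nb #.#.#: next=.  (t=0,i=2, bit21=0)
  nb #.#..: next=.  (t=0,i=11, bit20=0)
  nb #..##: next=.  (t=2,i=6, bit19=0)
  nb #..#.: next=#  (t=0,i=17, bit18=1)
  nb #...#: next=.  (t=0,i=13, bit17=0)
  nb #....: next=#  (t=1,i=2, bit16=1)
  nb .####: next=.  (t=2,i=17, bit15=0)
  nb .###.: next=#  (t=0,i=8, bit14=1)
  nb .##.#: next=.  (t=0,i=5, bit13=0)
  nb .##..: next=.  (t=2,i=12, bit12=0)
  nb .#.##: next=.  (t=0,i=3, bit11=0)
  nb .#.#.: next=.  (t=0,i=1, bit10=0)
  nb .#..#: next=#  (t=0,i=16, bit9=1)
  nb .#...: next=#  (t=0,i=12, bit8=1)
  nb ..###: next=.  (t=1,i=6, bit7=0)
  nb ..##.: next=#  (t=4,i=11, bit6=1)
  nb ..#.#: next=#  (t=0,i=0, bit5=1)
  nb ..#..: next=.  (t=0,i=15, bit4=0)
  nb ...##: next=.  (t=1,i=5, bit3=0)
  nb ...#.: next=#  (t=0,i=14, bit2=1)
  nb ....#: next=#  (t=1,i=4, bit1=1)
  nb .....: next=#  (t=1,i=3, bit0=1)
  bits 11011001100001010100001101100111 = 3649389415

3649389415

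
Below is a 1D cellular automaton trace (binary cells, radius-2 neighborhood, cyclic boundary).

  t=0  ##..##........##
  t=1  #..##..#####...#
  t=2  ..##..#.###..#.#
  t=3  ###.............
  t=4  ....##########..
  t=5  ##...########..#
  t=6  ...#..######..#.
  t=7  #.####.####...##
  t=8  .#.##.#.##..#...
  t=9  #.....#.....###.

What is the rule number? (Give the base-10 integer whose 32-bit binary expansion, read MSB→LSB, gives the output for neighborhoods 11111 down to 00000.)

3358294869

  ##### -> #   bit 31 = 1  t=1,i=9
  ####. -> #   bit 30 = 1  t=0,i=0
  ###.# -> .   bit 29 = 0  t=7,i=0
  ###.. -> .   bit 28 = 0  t=0,i=1
  ##.## -> #   bit 27 = 1  t=7,i=1
  ##.#. -> .   bit 26 = 0  t=8,i=5
  ##..# -> .   bit 25 = 0  t=0,i=2
  ##... -> .   bit 24 = 0  t=0,i=6
  #.### -> .   bit 23 = 0  t=2,i=8
  #.##. -> .   bit 22 = 0  t=8,i=3
  #.#.# -> #   bit 21 = 1  t=8,i=6
  #.#.. -> .   bit 20 = 0  t=2,i=15
  #..## -> #   bit 19 = 1  t=0,i=3
  #..#. -> .   bit 18 = 0  t=2,i=5
  #...# -> #   bit 17 = 1  t=1,i=13
  #.... -> #   bit 16 = 1  t=0,i=7
  .#### -> #   bit 15 = 1  t=0,i=15
  .###. -> .   bit 14 = 0  t=2,i=9
  .##.# -> .   bit 13 = 0  t=8,i=4
  .##.. -> .   bit 12 = 0  t=0,i=5
  .#.## -> .   bit 11 = 0  t=2,i=7
  .#.#. -> .   bit 10 = 0  t=2,i=14
  .#..# -> #   bit 9 = 1  t=2,i=0
  .#... -> #   bit 8 = 1  t=6,i=15
  ..### -> .   bit 7 = 0  t=0,i=14
  ..##. -> #   bit 6 = 1  t=0,i=4
  ..#.# -> .   bit 5 = 0  t=2,i=6
  ..#.. -> #   bit 4 = 1  t=6,i=3
  ...## -> .   bit 3 = 0  t=0,i=13
  ...#. -> #   bit 2 = 1  t=6,i=2
  ....# -> .   bit 1 = 0  t=0,i=12
  ..... -> #   bit 0 = 1  t=0,i=8
  bits 11001000001010111000001101010101 = 3358294869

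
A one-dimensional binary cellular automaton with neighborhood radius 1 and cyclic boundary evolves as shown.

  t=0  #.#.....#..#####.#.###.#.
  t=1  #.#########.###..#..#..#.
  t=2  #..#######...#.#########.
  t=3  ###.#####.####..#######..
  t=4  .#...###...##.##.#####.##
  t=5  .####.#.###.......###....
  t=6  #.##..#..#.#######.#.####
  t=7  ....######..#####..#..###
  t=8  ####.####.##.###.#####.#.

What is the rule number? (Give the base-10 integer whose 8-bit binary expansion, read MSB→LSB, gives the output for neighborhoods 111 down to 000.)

  nb ###: next=#  (t=0,i=12, bit7=1)
  nb ##.: next=.  (t=0,i=15, bit6=0)
  nb #.#: next=.  (t=0,i=1, bit5=0)
  nb #..: next=#  (t=0,i=3, bit4=1)
  nb .##: next=.  (t=0,i=11, bit3=0)
  nb .#.: next=#  (t=0,i=0, bit2=1)
  nb ..#: next=#  (t=0,i=7, bit1=1)
  nb ...: next=#  (t=0,i=4, bit0=1)
  bits 10010111 = 151

151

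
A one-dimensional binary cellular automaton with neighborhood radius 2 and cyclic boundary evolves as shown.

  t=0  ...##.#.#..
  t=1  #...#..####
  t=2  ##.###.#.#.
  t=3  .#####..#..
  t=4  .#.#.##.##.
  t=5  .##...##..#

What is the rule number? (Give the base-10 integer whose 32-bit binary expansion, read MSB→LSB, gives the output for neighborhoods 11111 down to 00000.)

3146868661

  [31] ##### => #  t=1,i=9
  [30] ####. => .  t=1,i=10
  [29] ###.# => #  t=2,i=5
  [28] ###.. => #  t=1,i=0
  [27] ##.## => #  t=2,i=2
  [26] ##.#. => .  t=0,i=5
  [25] ##..# => #  t=3,i=6
  [24] ##... => #  t=1,i=1
  [23] #.### => #  t=2,i=3
  [22] #.##. => .  t=2,i=0
  [21] #.#.# => .  t=0,i=6
  [20] #.#.. => #  t=0,i=8
  [19] #..## => .  t=1,i=6
  [18] #..#. => .  t=3,i=7
  [17] #...# => .  t=1,i=2
  [16] #.... => #  t=0,i=10
  [15] .#### => .  t=1,i=8
  [14] .###. => #  t=2,i=4
  [13] .##.# => #  t=0,i=4
  [12] .##.. => .  t=4,i=9
  [11] .#.## => .  t=2,i=10
  [10] .#.#. => #  t=0,i=7
  [9] .#..# => #  t=1,i=5
  [8] .#... => #  t=0,i=9
  [7] ..### => #  t=1,i=7
  [6] ..##. => .  t=0,i=3
  [5] ..#.# => #  t=4,i=1
  [4] ..#.. => #  t=1,i=4
  [3] ...## => .  t=0,i=2
  [2] ...#. => #  t=1,i=3
  [1] ....# => .  t=0,i=1
  [0] ..... => #  t=0,i=0
  bits 10111011100100010110011110110101 = 3146868661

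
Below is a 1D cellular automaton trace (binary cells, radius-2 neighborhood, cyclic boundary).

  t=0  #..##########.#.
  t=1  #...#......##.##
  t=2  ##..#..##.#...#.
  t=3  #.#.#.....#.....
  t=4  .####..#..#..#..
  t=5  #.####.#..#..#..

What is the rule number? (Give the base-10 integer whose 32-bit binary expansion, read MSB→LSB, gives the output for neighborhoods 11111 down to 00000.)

1945142297

  nb #####: next=.  (t=0,i=5, bit31=0)
  nb ####.: next=#  (t=0,i=11, bit30=1)
  nb ###.#: next=#  (t=0,i=12, bit29=1)
  nb ###..: next=#  (t=1,i=0, bit28=1)
  nb ##.##: next=.  (t=1,i=13, bit27=0)
  nb ##.#.: next=.  (t=0,i=13, bit26=0)
  nb ##..#: next=#  (t=2,i=2, bit25=1)
  nb ##...: next=#  (t=1,i=1, bit24=1)
  nb #.###: next=#  (t=1,i=14, bit23=1)
  nb #.##.: next=#  (t=2,i=0, bit22=1)
  nb #.#.#: next=#  (t=0,i=14, bit21=1)
  nb #.#..: next=#  (t=0,i=0, bit20=1)
  nb #..##: next=.  (t=0,i=2, bit19=0)
  nb #..#.: next=.  (t=2,i=3, bit18=0)
  nb #...#: next=.  (t=1,i=2, bit17=0)
  nb #....: next=.  (t=1,i=6, bit16=0)
  nb .####: next=#  (t=0,i=4, bit15=1)
  nb .###.: next=.  (t=1,i=15, bit14=0)
  nb .##.#: next=.  (t=1,i=12, bit13=0)
  nb .##..: next=.  (t=2,i=1, bit12=0)
  nb .#.##: next=.  (t=2,i=15, bit11=0)
  nb .#.#.: next=#  (t=0,i=15, bit10=1)
  nb .#..#: next=.  (t=0,i=1, bit9=0)
  nb .#...: next=.  (t=1,i=5, bit8=0)
  nb ..###: next=.  (t=0,i=3, bit7=0)
  nb ..##.: next=.  (t=1,i=11, bit6=0)
  nb ..#.#: next=.  (t=2,i=14, bit5=0)
  nb ..#..: next=#  (t=1,i=4, bit4=1)
  nb ...##: next=#  (t=1,i=10, bit3=1)
  nb ...#.: next=.  (t=1,i=3, bit2=0)
  nb ....#: next=.  (t=1,i=9, bit1=0)
  nb .....: next=#  (t=1,i=7, bit0=1)
  bits 01110011111100001000010000011001 = 1945142297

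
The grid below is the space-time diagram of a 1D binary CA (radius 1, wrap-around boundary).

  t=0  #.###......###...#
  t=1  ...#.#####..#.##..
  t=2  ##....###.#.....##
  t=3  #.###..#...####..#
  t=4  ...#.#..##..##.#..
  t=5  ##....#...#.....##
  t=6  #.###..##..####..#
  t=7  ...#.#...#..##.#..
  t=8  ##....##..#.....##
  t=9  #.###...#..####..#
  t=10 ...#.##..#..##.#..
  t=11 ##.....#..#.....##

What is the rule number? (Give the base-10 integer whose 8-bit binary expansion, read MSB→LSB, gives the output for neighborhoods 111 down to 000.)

145

  ###|#  b7=1 t=0,i=3
  ##.|.  b6=0 t=0,i=0
  #.#|.  b5=0 t=0,i=1
  #..|#  b4=1 t=0,i=5
  .##|.  b3=0 t=0,i=2
  .#.|.  b2=0 t=1,i=3
  ..#|.  b1=0 t=0,i=10
  ...|#  b0=1 t=0,i=6
  bits 10010001 = 145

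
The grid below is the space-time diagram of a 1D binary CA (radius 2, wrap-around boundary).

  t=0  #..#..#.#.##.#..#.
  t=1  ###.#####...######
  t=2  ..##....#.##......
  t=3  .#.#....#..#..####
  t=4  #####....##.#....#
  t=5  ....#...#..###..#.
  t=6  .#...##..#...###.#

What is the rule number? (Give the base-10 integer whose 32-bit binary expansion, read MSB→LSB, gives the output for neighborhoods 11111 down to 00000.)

  ##### -> .   bit 31 = 0  t=1,i=0
  ####. -> .   bit 30 = 0  t=1,i=1
  ###.# -> #   bit 29 = 1  t=1,i=2
  ###.. -> #   bit 28 = 1  t=1,i=8
  ##.## -> #   bit 27 = 1  t=1,i=3
  ##.#. -> #   bit 26 = 1  t=0,i=12
  ##..# -> #   bit 25 = 1  t=5,i=14
  ##... -> .   bit 24 = 0  t=1,i=9
  #.### -> .   bit 23 = 0  t=1,i=4
  #.##. -> .   bit 22 = 0  t=0,i=10
  #.#.# -> #   bit 21 = 1  t=0,i=8
  #.#.. -> #   bit 20 = 1  t=0,i=0
  #..## -> .   bit 19 = 0  t=3,i=13
  #..#. -> #   bit 18 = 1  t=0,i=2
  #...# -> #   bit 17 = 1  t=1,i=10
  #.... -> .   bit 16 = 0  t=2,i=5
  .#### -> .   bit 15 = 0  t=1,i=5
  .###. -> .   bit 14 = 0  t=5,i=12
  .##.# -> .   bit 13 = 0  t=0,i=11
  .##.. -> #   bit 12 = 1  t=2,i=3
  .#.## -> .   bit 11 = 0  t=0,i=9
  .#.#. -> #   bit 10 = 1  t=0,i=7
  .#..# -> #   bit 9 = 1  t=0,i=1
  .#... -> #   bit 8 = 1  t=3,i=4
  ..### -> .   bit 7 = 0  t=1,i=12
  ..##. -> .   bit 6 = 0  t=2,i=2
  ..#.# -> #   bit 5 = 1  t=0,i=6
  ..#.. -> .   bit 4 = 0  t=0,i=3
  ...## -> #   bit 3 = 1  t=1,i=11
  ...#. -> .   bit 2 = 0  t=2,i=7
  ....# -> .   bit 1 = 0  t=2,i=0
  ..... -> #   bit 0 = 1  t=2,i=14
  bits 00111110001101100001011100101001 = 1043732265

1043732265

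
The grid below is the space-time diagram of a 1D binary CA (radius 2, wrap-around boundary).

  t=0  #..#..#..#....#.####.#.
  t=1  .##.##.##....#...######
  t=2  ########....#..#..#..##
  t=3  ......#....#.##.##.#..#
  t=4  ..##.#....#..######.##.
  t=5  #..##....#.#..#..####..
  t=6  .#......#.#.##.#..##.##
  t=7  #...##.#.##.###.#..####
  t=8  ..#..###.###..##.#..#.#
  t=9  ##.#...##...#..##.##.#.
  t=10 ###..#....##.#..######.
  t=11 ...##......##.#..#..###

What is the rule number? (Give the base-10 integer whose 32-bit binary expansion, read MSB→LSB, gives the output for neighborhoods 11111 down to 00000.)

  nb #####: next=.  (t=1,i=19, bit31=0)
  nb ####.: next=#  (t=0,i=18, bit30=1)
  nb ###.#: next=#  (t=0,i=19, bit29=1)
  nb ###..: next=.  (t=2,i=7, bit28=0)
  nb ##.##: next=#  (t=1,i=0, bit27=1)
  nb ##.#.: next=#  (t=0,i=20, bit26=1)
  nb ##..#: next=#  (t=5,i=21, bit25=1)
  nb ##...: next=.  (t=1,i=9, bit24=0)
  nb #.###: next=.  (t=0,i=16, bit23=0)
  nb #.##.: next=#  (t=1,i=1, bit22=1)
  nb #.#.#: next=#  (t=0,i=21, bit21=1)
  nb #.#..: next=.  (t=0,i=0, bit20=0)
  nb #..##: next=.  (t=2,i=20, bit19=0)
  nb #..#.: next=#  (t=0,i=2, bit18=1)
  nb #...#: next=#  (t=1,i=15, bit17=1)
  nb #....: next=.  (t=0,i=11, bit16=0)
  nb .####: next=#  (t=0,i=17, bit15=1)
  nb .###.: next=.  (t=7,i=13, bit14=0)
  nb .##.#: next=#  (t=1,i=2, bit13=1)
  nb .##..: next=.  (t=1,i=8, bit12=0)
  nb .#.##: next=.  (t=0,i=15, bit11=0)
  nb .#.#.: next=#  (t=0,i=22, bit10=1)
  nb .#..#: next=#  (t=0,i=1, bit9=1)
  nb .#...: next=.  (t=0,i=10, bit8=0)
  nb ..###: next=.  (t=1,i=17, bit7=0)
  nb ..##.: next=.  (t=4,i=2, bit6=0)
  nb ..#.#: next=.  (t=0,i=14, bit5=0)
  nb ..#..: next=.  (t=0,i=3, bit4=0)
  nb ...##: next=.  (t=1,i=16, bit3=0)
  nb ...#.: next=#  (t=0,i=13, bit2=1)
  nb ....#: next=.  (t=0,i=12, bit1=0)
  nb .....: next=#  (t=3,i=2, bit0=1)
  bits 01101110011001101010011000000101 = 1852220933

1852220933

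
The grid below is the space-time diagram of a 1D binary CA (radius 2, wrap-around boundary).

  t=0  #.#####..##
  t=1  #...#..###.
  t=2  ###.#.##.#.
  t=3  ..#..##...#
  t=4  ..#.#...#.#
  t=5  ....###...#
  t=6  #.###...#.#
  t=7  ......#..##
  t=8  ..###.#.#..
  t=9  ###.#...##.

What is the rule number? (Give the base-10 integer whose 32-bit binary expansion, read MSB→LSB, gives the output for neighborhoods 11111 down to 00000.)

  #####|#  b31=1 t=0,i=4
  ####.|.  b30=0 t=0,i=5
  ###.#|#  b29=1 t=0,i=0
  ###..|.  b28=0 t=0,i=6
  ##.##|.  b27=0 t=0,i=1
  ##.#.|.  b26=0 t=1,i=10
  ##..#|#  b25=1 t=0,i=7
  ##...|.  b24=0 t=3,i=7
  #.###|.  b23=0 t=0,i=2
  #.##.|#  b22=1 t=2,i=6
  #.#.#|.  b21=0 t=2,i=4
  #.#..|#  b20=1 t=1,i=0
  #..##|#  b19=1 t=0,i=8
  #..#.|.  b18=0 t=3,i=1
  #...#|#  b17=1 t=1,i=2
  #....|.  b16=0 t=5,i=1
  .####|.  b15=0 t=0,i=3
  .###.|.  b14=0 t=0,i=10
  .##.#|.  b13=0 t=2,i=7
  .##..|.  b12=0 t=3,i=6
  .#.##|#  b11=1 t=2,i=5
  .#.#.|.  b10=0 t=4,i=3
  .#..#|.  b9=0 t=1,i=5
  .#...|#  b8=1 t=1,i=1
  ..###|#  b7=1 t=0,i=9
  ..##.|.  b6=0 t=3,i=5
  ..#.#|.  b5=0 t=4,i=2
  ..#..|#  b4=1 t=1,i=4
  ...##|#  b3=1 t=5,i=3
  ...#.|.  b2=0 t=1,i=3
  ....#|#  b1=1 t=5,i=2
  .....|#  b0=1 t=7,i=2
  bits 10100010010110100000100110011011 = 2723809691

2723809691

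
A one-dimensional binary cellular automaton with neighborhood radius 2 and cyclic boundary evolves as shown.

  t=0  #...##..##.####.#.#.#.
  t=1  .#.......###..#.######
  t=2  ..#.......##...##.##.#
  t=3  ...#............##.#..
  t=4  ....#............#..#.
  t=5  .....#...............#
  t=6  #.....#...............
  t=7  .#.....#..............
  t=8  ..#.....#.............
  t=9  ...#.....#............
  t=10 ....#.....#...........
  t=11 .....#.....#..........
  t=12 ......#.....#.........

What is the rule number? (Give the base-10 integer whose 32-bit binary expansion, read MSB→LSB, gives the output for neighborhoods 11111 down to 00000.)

3097521408

  ##### -> #   bit 31 = 1  t=1,i=18
  ####. -> .   bit 30 = 0  t=0,i=13
  ###.# -> #   bit 29 = 1  t=0,i=14
  ###.. -> #   bit 28 = 1  t=1,i=11
  ##.## -> #   bit 27 = 1  t=0,i=10
  ##.#. -> .   bit 26 = 0  t=0,i=15
  ##..# -> .   bit 25 = 0  t=0,i=6
  ##... -> .   bit 24 = 0  t=2,i=12
  #.### -> #   bit 23 = 1  t=0,i=11
  #.##. -> .   bit 22 = 0  t=2,i=18
  #.#.# -> #   bit 21 = 1  t=0,i=16
  #.#.. -> .   bit 20 = 0  t=0,i=0
  #..## -> .   bit 19 = 0  t=0,i=7
  #..#. -> .   bit 18 = 0  t=1,i=13
  #...# -> .   bit 17 = 0  t=0,i=2
  #.... -> .   bit 16 = 0  t=1,i=3
  .#### -> .   bit 15 = 0  t=0,i=12
  .###. -> #   bit 14 = 1  t=1,i=10
  .##.# -> #   bit 13 = 1  t=0,i=9
  .##.. -> .   bit 12 = 0  t=0,i=5
  .#.## -> #   bit 11 = 1  t=1,i=15
  .#.#. -> #   bit 10 = 1  t=0,i=17
  .#..# -> .   bit 9 = 0  t=2,i=0
  .#... -> #   bit 8 = 1  t=0,i=1
  ..### -> .   bit 7 = 0  t=1,i=9
  ..##. -> .   bit 6 = 0  t=0,i=4
  ..#.# -> .   bit 5 = 0  t=1,i=14
  ..#.. -> .   bit 4 = 0  t=2,i=2
  ...## -> .   bit 3 = 0  t=0,i=3
  ...#. -> .   bit 2 = 0  t=3,i=2
  ....# -> .   bit 1 = 0  t=1,i=7
  ..... -> .   bit 0 = 0  t=1,i=4
  bits 10111000101000000110110100000000 = 3097521408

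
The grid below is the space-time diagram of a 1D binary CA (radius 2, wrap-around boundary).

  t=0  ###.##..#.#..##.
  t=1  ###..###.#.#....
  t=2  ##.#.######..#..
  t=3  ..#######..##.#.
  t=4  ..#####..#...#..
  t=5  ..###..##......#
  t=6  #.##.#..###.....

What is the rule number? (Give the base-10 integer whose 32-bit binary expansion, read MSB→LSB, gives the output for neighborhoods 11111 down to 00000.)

  ##### -> #   bit 31 = 1  t=2,i=7
  ####. -> .   bit 30 = 0  t=2,i=9
  ###.# -> #   bit 29 = 1  t=0,i=2
  ###.. -> .   bit 28 = 0  t=1,i=2
  ##.## -> .   bit 27 = 0  t=0,i=3
  ##.#. -> #   bit 26 = 1  t=1,i=8
  ##..# -> #   bit 25 = 1  t=0,i=6
  ##... -> #   bit 24 = 1  t=5,i=9
  #.### -> #   bit 23 = 1  t=0,i=0
  #.##. -> .   bit 22 = 0  t=0,i=4
  #.#.# -> #   bit 21 = 1  t=1,i=9
  #.#.. -> .   bit 20 = 0  t=0,i=10
  #..## -> .   bit 19 = 0  t=0,i=12
  #..#. -> #   bit 18 = 1  t=0,i=7
  #...# -> .   bit 17 = 0  t=3,i=0
  #.... -> #   bit 16 = 1  t=1,i=13
  .#### -> #   bit 15 = 1  t=2,i=6
  .###. -> #   bit 14 = 1  t=0,i=1
  .##.# -> .   bit 13 = 0  t=0,i=14
  .##.. -> #   bit 12 = 1  t=0,i=5
  .#.## -> #   bit 11 = 1  t=2,i=4
  .#.#. -> #   bit 10 = 1  t=0,i=9
  .#..# -> #   bit 9 = 1  t=0,i=11
  .#... -> .   bit 8 = 0  t=1,i=12
  ..### -> #   bit 7 = 1  t=1,i=0
  ..##. -> .   bit 6 = 0  t=0,i=13
  ..#.# -> .   bit 5 = 0  t=0,i=8
  ..#.. -> .   bit 4 = 0  t=2,i=13
  ...## -> .   bit 3 = 0  t=1,i=15
  ...#. -> .   bit 2 = 0  t=4,i=12
  ....# -> .   bit 1 = 0  t=1,i=14
  ..... -> .   bit 0 = 0  t=5,i=11
  bits 10100111101001011101111010000000 = 2812665472

2812665472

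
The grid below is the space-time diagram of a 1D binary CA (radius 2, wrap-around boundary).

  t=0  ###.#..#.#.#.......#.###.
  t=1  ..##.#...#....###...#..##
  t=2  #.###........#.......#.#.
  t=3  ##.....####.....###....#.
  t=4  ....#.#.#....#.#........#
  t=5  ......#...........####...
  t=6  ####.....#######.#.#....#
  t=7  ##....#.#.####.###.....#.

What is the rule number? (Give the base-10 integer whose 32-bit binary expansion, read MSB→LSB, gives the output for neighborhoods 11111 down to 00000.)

2921376329

  #####|#  b31=1 t=6,i=1
  ####.|.  b30=0 t=3,i=9
  ###.#|#  b29=1 t=0,i=2
  ###..|.  b28=0 t=1,i=16
  ##.##|#  b27=1 t=0,i=24
  ##.#.|#  b26=1 t=0,i=3
  ##..#|#  b25=1 t=1,i=0
  ##...|.  b24=0 t=1,i=17
  #.###|.  b23=0 t=0,i=0
  #.##.|.  b22=0 t=3,i=0
  #.#.#|#  b21=1 t=0,i=9
  #.#..|.  b20=0 t=0,i=4
  #..##|.  b19=0 t=1,i=1
  #..#.|.  b18=0 t=0,i=6
  #...#|.  b17=0 t=1,i=7
  #....|.  b16=0 t=0,i=13
  .####|#  b15=1 t=3,i=8
  .###.|.  b14=0 t=0,i=1
  .##.#|#  b13=1 t=1,i=3
  .##..|.  b12=0 t=1,i=24
  .#.##|#  b11=1 t=0,i=20
  .#.#.|.  b10=0 t=0,i=8
  .#..#|#  b9=1 t=0,i=5
  .#...|.  b8=0 t=0,i=12
  ..###|.  b7=0 t=1,i=14
  ..##.|#  b6=1 t=1,i=2
  ..#.#|.  b5=0 t=0,i=7
  ..#..|.  b4=0 t=1,i=9
  ...##|#  b3=1 t=1,i=13
  ...#.|.  b2=0 t=0,i=18
  ....#|.  b1=0 t=0,i=17
  .....|#  b0=1 t=0,i=14
  bits 10101110001000001010101001001001 = 2921376329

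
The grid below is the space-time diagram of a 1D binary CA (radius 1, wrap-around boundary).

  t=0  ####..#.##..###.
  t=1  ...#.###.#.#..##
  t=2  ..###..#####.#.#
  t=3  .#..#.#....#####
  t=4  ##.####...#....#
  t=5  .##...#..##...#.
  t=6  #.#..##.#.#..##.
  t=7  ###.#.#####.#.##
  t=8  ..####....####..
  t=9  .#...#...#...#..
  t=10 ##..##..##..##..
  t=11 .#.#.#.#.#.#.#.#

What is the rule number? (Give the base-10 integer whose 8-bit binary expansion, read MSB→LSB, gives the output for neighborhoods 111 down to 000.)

  ###|.  b7=0 t=0,i=1
  ##.|#  b6=1 t=0,i=3
  #.#|#  b5=1 t=0,i=7
  #..|.  b4=0 t=0,i=4
  .##|.  b3=0 t=0,i=0
  .#.|#  b2=1 t=0,i=6
  ..#|#  b1=1 t=0,i=5
  ...|.  b0=0 t=1,i=1
  bits 01100110 = 102

102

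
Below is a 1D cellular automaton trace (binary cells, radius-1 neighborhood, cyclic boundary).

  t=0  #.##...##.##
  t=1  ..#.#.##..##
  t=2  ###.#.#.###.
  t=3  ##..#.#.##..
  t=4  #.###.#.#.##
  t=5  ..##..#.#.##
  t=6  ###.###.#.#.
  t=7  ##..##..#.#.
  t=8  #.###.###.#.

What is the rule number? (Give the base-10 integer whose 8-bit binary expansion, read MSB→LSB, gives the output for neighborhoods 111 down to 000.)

  ###|#  b7=1 t=0,i=11
  ##.|.  b6=0 t=0,i=0
  #.#|.  b5=0 t=0,i=1
  #..|#  b4=1 t=0,i=4
  .##|#  b3=1 t=0,i=2
  .#.|#  b2=1 t=1,i=2
  ..#|#  b1=1 t=0,i=6
  ...|.  b0=0 t=0,i=5
  bits 10011110 = 158

158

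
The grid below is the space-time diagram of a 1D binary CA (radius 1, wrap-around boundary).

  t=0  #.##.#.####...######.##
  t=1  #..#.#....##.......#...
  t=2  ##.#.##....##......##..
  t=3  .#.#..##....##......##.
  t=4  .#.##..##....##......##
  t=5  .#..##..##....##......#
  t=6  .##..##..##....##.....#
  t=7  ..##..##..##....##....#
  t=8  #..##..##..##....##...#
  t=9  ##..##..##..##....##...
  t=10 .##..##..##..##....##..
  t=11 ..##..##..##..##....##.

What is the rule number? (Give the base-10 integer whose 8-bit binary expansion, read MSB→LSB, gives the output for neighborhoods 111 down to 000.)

  nb ###: next=.  (t=0,i=8, bit7=0)
  nb ##.: next=#  (t=0,i=0, bit6=1)
  nb #.#: next=.  (t=0,i=1, bit5=0)
  nb #..: next=#  (t=0,i=11, bit4=1)
  nb .##: next=.  (t=0,i=2, bit3=0)
  nb .#.: next=#  (t=0,i=5, bit2=1)
  nb ..#: next=.  (t=0,i=13, bit1=0)
  nb ...: next=.  (t=0,i=12, bit0=0)
  bits 01010100 = 84

84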